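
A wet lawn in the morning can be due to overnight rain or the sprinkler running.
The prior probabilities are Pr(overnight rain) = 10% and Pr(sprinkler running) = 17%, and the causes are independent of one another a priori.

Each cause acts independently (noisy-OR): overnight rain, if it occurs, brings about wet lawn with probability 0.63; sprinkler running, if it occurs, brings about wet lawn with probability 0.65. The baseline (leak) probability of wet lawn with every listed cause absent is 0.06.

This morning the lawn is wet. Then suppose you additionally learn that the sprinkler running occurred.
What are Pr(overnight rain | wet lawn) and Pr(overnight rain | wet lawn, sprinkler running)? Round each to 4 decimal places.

Under noisy-OR, P(wet lawn | causes) = 1 − (1−0.06)·∏(1−qᵢ) over the active causes.
For the numerator, keep only overnight rain=true terms: 0.054133 + 0.014931 = 0.069064
The normalizing constant is 0.06*0.9*0.83 + 0.671*0.9*0.17 + 0.6522*0.1*0.83 + 0.87827*0.1*0.17 = 0.216547
Posterior = 0.069064 / 0.216547 ≈ 0.3189

Now condition on the additional information:
Sum P(wet lawn|·) weighted by the priors over both values of overnight rain:
  P(wet lawn | sprinkler running) = 0.671·0.9 + 0.87827·0.1
        = 0.603900 + 0.087827 = 0.691727
Configurations with overnight rain contribute 0.087827, so
  P(overnight rain | wet lawn, sprinkler running) = 0.087827 / 0.691727 ≈ 0.1270

Pr(overnight rain | wet lawn) ≈ 0.3189; Pr(overnight rain | wet lawn, sprinkler running) ≈ 0.1270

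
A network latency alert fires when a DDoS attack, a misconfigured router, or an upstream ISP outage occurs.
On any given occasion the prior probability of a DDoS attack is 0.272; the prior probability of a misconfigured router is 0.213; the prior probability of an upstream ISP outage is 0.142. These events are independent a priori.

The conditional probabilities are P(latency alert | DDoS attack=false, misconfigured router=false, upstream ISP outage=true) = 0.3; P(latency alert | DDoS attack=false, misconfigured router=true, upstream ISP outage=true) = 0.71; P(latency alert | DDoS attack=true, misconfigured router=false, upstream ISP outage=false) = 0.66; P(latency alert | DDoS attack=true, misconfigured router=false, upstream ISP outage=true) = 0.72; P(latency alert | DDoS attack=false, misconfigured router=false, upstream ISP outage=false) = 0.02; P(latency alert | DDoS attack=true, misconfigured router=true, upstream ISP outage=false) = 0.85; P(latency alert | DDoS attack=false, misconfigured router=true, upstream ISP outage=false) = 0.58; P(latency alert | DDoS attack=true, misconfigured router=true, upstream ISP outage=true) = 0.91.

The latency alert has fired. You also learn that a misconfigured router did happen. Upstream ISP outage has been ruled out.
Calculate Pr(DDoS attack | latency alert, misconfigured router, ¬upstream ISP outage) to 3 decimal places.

Pr(DDoS attack | latency alert, misconfigured router, ¬upstream ISP outage) ≈ 0.354

Numerator (weight on configurations with DDoS attack): 0.85·0.272 = 0.231200
Normalizer over all consistent configurations: 0.58·0.728 + 0.85·0.272 = 0.653440
Posterior = 0.231200 / 0.653440 ≈ 0.354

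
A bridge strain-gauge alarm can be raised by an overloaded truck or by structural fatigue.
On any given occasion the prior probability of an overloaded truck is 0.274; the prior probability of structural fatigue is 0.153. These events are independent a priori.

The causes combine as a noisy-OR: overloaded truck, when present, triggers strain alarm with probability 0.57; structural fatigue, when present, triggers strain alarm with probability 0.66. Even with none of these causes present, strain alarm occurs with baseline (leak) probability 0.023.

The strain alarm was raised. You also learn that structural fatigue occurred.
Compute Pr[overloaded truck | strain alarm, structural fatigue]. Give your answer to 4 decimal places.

Pr[overloaded truck | strain alarm, structural fatigue] ≈ 0.3263

Under noisy-OR, P(strain alarm | causes) = 1 − (1−0.023)·∏(1−qᵢ) over the active causes.
By total probability over both values of overloaded truck:
  P(strain alarm | structural fatigue) = 0.66782·0.726 + 0.857163·0.274
        = 0.484837 + 0.234863 = 0.719700
The terms with overloaded truck present sum to 0.234863, so
  P(overloaded truck | strain alarm, structural fatigue) = 0.234863 / 0.719700 ≈ 0.3263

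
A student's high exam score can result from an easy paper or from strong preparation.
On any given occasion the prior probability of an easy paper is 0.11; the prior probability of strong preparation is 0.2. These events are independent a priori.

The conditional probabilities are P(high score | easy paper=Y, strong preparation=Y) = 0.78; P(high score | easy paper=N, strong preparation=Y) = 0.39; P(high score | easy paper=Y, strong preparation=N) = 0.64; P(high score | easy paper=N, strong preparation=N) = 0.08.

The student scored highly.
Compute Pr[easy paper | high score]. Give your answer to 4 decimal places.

For the numerator, keep only easy paper=true terms: 0.056320 + 0.017160 = 0.073480
Normalizer over all consistent configurations: 0.08×0.89×0.8 + 0.39×0.89×0.2 + 0.64×0.11×0.8 + 0.78×0.11×0.2 = 0.199860
Posterior = 0.073480 / 0.199860 ≈ 0.3677

Pr[easy paper | high score] ≈ 0.3677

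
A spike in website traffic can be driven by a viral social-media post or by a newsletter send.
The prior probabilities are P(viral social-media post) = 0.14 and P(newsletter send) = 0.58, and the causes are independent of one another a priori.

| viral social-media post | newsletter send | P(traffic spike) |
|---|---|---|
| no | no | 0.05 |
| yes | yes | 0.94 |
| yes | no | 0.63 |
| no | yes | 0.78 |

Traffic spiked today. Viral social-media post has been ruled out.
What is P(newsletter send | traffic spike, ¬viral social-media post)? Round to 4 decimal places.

P(newsletter send | traffic spike, ¬viral social-media post) ≈ 0.9556

Numerator (weight on configurations with newsletter send): 0.78×0.58 = 0.452400
Denominator P(traffic spike | ¬viral social-media post): 0.05×0.42 + 0.78×0.58 = 0.473400
P(newsletter send | traffic spike, ¬viral social-media post) = 0.452400/0.473400 ≈ 0.9556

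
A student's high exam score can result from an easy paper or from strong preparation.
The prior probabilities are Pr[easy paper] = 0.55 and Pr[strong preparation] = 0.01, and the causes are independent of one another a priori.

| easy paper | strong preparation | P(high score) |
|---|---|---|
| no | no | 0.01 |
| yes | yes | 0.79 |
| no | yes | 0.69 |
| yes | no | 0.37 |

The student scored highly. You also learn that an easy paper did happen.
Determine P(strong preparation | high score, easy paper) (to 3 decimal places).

P(strong preparation | high score, easy paper) ≈ 0.021

By total probability over both values of strong preparation:
  P(high score | easy paper) = 0.37*0.99 + 0.79*0.01
        = 0.366300 + 0.007900 = 0.374200
Keeping only the strong preparation-present terms gives 0.007900, so
  P(strong preparation | high score, easy paper) = 0.007900 / 0.374200 ≈ 0.021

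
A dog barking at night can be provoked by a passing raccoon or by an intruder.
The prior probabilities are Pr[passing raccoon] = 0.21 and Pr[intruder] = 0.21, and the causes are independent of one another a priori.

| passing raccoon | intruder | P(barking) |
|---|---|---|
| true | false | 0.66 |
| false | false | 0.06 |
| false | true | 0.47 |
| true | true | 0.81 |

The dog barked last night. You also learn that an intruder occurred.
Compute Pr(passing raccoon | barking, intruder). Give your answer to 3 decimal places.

Pr(passing raccoon | barking, intruder) ≈ 0.314

P(barking | intruder) = 0.47·0.79 + 0.81·0.21 = 0.371300 + 0.170100 = 0.541400
Restricting to configurations with passing raccoon present: 0.81·0.21 = 0.170100.
P(passing raccoon | barking, intruder) = 0.170100 / 0.541400 ≈ 0.314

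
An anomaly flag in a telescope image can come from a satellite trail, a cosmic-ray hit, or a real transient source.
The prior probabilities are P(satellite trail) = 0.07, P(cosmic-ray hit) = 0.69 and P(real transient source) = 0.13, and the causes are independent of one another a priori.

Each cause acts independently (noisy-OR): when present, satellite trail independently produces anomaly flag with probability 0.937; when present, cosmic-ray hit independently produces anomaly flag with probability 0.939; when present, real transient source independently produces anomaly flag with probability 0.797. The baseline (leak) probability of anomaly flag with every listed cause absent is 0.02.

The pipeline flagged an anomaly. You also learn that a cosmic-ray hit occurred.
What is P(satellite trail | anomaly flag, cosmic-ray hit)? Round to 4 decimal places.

Under noisy-OR, P(anomaly flag | causes) = 1 − (1−0.02)·∏(1−qᵢ) over the active causes.
P(anomaly flag | cosmic-ray hit) = 0.94022·0.93·0.87 + 0.987865·0.93·0.13 + 0.996234·0.07·0.87 + 0.999235·0.07·0.13 = 0.760732 + 0.119433 + 0.060671 + 0.009093 = 0.949929
Restricting to configurations with satellite trail present: 0.060671 + 0.009093 = 0.069764.
So P(satellite trail | anomaly flag, cosmic-ray hit) = 0.069764/0.949929 ≈ 0.0734.

P(satellite trail | anomaly flag, cosmic-ray hit) ≈ 0.0734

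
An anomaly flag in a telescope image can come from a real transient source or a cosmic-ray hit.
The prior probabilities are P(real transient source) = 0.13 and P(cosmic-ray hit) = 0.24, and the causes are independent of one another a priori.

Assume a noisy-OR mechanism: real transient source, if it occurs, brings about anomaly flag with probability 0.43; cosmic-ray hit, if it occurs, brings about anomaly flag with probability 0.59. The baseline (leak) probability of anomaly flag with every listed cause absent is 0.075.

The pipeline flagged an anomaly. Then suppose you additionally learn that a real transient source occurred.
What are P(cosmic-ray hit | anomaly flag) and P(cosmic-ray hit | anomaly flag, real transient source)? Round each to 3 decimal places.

Under noisy-OR, P(anomaly flag | causes) = 1 − (1−0.075)·∏(1−qᵢ) over the active causes.
Enumerate the 4 (real transient source, cosmic-ray hit) configurations and weight by the priors:
  P(anomaly flag) = 0.075*0.87*0.76 + 0.62075*0.87*0.24 + 0.47275*0.13*0.76 + 0.783827*0.13*0.24
        = 0.049590 + 0.129613 + 0.046708 + 0.024455 = 0.250366
Keeping only the cosmic-ray hit-present terms gives 0.154068, so
  P(cosmic-ray hit | anomaly flag) = 0.154068 / 0.250366 ≈ 0.615

Now also conditioning on real transient source=true:
P(anomaly flag | real transient source) = 0.47275×0.76 + 0.783827×0.24 = 0.359290 + 0.188118 = 0.547408
The cosmic-ray hit-present share is 0.783827×0.24 = 0.188118.
P(cosmic-ray hit | anomaly flag, real transient source) = 0.188118 / 0.547408 ≈ 0.344
The drop from 0.615 to 0.344 is the explaining-away (discounting) effect.

P(cosmic-ray hit | anomaly flag) ≈ 0.615; P(cosmic-ray hit | anomaly flag, real transient source) ≈ 0.344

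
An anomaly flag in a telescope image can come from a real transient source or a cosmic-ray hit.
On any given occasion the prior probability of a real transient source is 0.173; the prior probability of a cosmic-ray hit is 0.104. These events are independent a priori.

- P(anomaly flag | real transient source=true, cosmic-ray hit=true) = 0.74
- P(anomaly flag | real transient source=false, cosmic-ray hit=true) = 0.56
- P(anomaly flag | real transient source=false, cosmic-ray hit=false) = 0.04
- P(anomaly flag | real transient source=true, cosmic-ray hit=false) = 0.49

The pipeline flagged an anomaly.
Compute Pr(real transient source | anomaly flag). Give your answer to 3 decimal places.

For the numerator, keep only real transient source=true terms: 0.075954 + 0.013314 = 0.089268
Normalizer over all consistent configurations: 0.04*0.827*0.896 + 0.56*0.827*0.104 + 0.49*0.173*0.896 + 0.74*0.173*0.104 = 0.167072
P(real transient source | anomaly flag) = 0.089268/0.167072 ≈ 0.534

Pr(real transient source | anomaly flag) ≈ 0.534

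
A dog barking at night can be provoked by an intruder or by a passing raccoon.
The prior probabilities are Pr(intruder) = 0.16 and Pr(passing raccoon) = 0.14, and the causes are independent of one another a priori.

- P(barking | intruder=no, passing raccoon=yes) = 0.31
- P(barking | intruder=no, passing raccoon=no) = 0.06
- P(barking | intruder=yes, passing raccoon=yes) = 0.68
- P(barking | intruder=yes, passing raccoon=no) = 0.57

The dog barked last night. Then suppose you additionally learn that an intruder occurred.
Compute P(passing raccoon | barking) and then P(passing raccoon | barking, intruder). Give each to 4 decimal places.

P(passing raccoon | barking) ≈ 0.2980; P(passing raccoon | barking, intruder) ≈ 0.1626

By total probability over the 4 (intruder, passing raccoon) configurations:
  P(barking) = 0.06×0.84×0.86 + 0.31×0.84×0.14 + 0.57×0.16×0.86 + 0.68×0.16×0.14
        = 0.043344 + 0.036456 + 0.078432 + 0.015232 = 0.173464
Keeping only the passing raccoon-present terms gives 0.051688, so
  P(passing raccoon | barking) = 0.051688 / 0.173464 ≈ 0.2980

Now condition on the additional information:
P(barking | intruder) = 0.57*0.86 + 0.68*0.14 = 0.490200 + 0.095200 = 0.585400
Restricting to configurations with passing raccoon present: 0.68*0.14 = 0.095200.
Hence the posterior is 0.095200/0.585400 ≈ 0.1626.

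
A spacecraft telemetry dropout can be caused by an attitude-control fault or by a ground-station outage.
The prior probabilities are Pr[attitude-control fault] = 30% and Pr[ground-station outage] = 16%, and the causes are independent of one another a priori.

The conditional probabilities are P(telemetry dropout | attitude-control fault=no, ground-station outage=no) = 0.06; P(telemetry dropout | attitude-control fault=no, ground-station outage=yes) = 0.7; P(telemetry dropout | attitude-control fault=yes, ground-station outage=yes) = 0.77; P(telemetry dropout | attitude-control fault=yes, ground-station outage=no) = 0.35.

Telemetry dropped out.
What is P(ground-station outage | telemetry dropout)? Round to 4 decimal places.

P(ground-station outage | telemetry dropout) ≈ 0.4830

Weight on ground-station outage=true, given the evidence: 0.078400 + 0.036960 = 0.115360
Normalizer over all consistent configurations: 0.06·0.7·0.84 + 0.7·0.7·0.16 + 0.35·0.3·0.84 + 0.77·0.3·0.16 = 0.238840
Posterior = 0.115360 / 0.238840 ≈ 0.4830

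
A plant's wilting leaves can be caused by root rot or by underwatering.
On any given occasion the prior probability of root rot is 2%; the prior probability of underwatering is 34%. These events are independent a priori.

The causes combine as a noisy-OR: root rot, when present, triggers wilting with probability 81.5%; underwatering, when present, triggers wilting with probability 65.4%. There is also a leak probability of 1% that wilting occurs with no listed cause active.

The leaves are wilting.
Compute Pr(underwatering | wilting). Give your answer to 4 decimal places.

Pr(underwatering | wilting) ≈ 0.9289

Under noisy-OR, P(wilting | causes) = 1 − (1−0.01)·∏(1−qᵢ) over the active causes.
Numerator (weight on configurations with underwatering): 0.219066 + 0.006369 = 0.225435
The normalizing constant is 0.01×0.98×0.66 + 0.65746×0.98×0.34 + 0.81685×0.02×0.66 + 0.93663×0.02×0.34 = 0.242685
Posterior = 0.225435 / 0.242685 ≈ 0.9289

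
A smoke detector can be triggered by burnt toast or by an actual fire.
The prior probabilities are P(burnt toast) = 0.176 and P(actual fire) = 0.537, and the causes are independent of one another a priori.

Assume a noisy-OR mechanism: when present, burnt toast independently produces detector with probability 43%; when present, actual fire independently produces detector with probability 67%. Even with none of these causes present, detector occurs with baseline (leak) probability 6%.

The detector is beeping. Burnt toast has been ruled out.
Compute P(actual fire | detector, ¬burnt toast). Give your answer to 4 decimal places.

Under noisy-OR, P(detector | causes) = 1 − (1−0.06)·∏(1−qᵢ) over the active causes.
P(detector | ¬burnt toast) = 0.06·0.463 + 0.6898·0.537 = 0.027780 + 0.370423 = 0.398203
The actual fire-present share is 0.6898·0.537 = 0.370423.
P(actual fire | detector, ¬burnt toast) = 0.370423 / 0.398203 ≈ 0.9302

P(actual fire | detector, ¬burnt toast) ≈ 0.9302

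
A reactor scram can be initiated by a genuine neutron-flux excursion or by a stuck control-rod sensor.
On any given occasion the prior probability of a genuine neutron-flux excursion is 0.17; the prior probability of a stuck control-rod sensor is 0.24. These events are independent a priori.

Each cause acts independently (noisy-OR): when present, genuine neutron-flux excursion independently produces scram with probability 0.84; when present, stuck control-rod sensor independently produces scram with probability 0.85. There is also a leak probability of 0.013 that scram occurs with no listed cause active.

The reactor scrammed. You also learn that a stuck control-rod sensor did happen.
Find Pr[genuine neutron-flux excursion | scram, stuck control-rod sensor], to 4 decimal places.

Pr[genuine neutron-flux excursion | scram, stuck control-rod sensor] ≈ 0.1901

Under noisy-OR, P(scram | causes) = 1 − (1−0.013)·∏(1−qᵢ) over the active causes.
Numerator (weight on configurations with genuine neutron-flux excursion): 0.976312·0.17 = 0.165973
Denominator P(scram | stuck control-rod sensor): 0.85195·0.83 + 0.976312·0.17 = 0.873091
Posterior = 0.165973 / 0.873091 ≈ 0.1901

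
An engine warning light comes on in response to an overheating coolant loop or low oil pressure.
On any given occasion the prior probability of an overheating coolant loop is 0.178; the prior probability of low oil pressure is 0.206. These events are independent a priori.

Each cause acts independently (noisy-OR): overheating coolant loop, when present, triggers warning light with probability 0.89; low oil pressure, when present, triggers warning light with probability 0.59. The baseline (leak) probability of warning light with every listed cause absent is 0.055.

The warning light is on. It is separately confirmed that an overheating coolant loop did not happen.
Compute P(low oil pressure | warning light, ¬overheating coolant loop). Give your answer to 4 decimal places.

Under noisy-OR, P(warning light | causes) = 1 − (1−0.055)·∏(1−qᵢ) over the active causes.
Weight on low oil pressure=true, given the evidence: 0.61255·0.206 = 0.126185
Normalizer over all consistent configurations: 0.055·0.794 + 0.61255·0.206 = 0.169855
Posterior = 0.126185 / 0.169855 ≈ 0.7429

P(low oil pressure | warning light, ¬overheating coolant loop) ≈ 0.7429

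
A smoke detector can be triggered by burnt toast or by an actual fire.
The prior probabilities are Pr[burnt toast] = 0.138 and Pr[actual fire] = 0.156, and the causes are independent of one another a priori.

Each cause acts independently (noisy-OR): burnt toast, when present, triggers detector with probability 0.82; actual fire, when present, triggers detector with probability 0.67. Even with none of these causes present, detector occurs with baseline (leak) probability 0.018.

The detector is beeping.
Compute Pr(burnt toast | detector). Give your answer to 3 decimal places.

Under noisy-OR, P(detector | causes) = 1 − (1−0.018)·∏(1−qᵢ) over the active causes.
For the numerator, keep only burnt toast=true terms: 0.095884 + 0.020272 = 0.116156
The normalizing constant is 0.018·0.862·0.844 + 0.67594·0.862·0.156 + 0.82324·0.138·0.844 + 0.941669·0.138·0.156 = 0.220147
Posterior = 0.116156 / 0.220147 ≈ 0.528

Pr(burnt toast | detector) ≈ 0.528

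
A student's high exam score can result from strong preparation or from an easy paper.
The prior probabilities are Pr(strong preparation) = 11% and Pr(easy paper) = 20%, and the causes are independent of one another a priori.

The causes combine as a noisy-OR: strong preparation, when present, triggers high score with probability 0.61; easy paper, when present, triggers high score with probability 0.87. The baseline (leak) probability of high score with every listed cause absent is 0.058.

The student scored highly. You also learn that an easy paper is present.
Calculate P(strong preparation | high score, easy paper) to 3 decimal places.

Under noisy-OR, P(high score | causes) = 1 − (1−0.058)·∏(1−qᵢ) over the active causes.
Weight on strong preparation=true, given the evidence: 0.952241·0.11 = 0.104747
Normalizer over all consistent configurations: 0.87754·0.89 + 0.952241·0.11 = 0.885758
P(strong preparation | high score, easy paper) = 0.104747/0.885758 ≈ 0.118

P(strong preparation | high score, easy paper) ≈ 0.118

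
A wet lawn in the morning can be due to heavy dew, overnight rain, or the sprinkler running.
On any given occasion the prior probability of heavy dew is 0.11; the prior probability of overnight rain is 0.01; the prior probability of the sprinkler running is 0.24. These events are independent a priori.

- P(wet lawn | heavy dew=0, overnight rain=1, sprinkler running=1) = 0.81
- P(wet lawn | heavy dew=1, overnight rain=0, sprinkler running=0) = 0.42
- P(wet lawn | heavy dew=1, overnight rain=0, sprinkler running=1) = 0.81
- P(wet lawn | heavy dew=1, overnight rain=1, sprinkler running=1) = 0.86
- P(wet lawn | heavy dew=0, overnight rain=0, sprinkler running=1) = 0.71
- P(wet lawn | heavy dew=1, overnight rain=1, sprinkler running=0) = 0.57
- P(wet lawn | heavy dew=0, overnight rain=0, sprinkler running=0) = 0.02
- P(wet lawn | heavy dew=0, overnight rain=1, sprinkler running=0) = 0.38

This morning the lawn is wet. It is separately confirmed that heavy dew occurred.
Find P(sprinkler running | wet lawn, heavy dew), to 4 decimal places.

P(sprinkler running | wet lawn, heavy dew) ≈ 0.3778

By total probability over the 4 (overnight rain, sprinkler running) configurations:
  P(wet lawn | heavy dew) = 0.42·0.99·0.76 + 0.81·0.99·0.24 + 0.57·0.01·0.76 + 0.86·0.01·0.24
        = 0.316008 + 0.192456 + 0.004332 + 0.002064 = 0.514860
Keeping only the sprinkler running-present terms gives 0.194520, so
  P(sprinkler running | wet lawn, heavy dew) = 0.194520 / 0.514860 ≈ 0.3778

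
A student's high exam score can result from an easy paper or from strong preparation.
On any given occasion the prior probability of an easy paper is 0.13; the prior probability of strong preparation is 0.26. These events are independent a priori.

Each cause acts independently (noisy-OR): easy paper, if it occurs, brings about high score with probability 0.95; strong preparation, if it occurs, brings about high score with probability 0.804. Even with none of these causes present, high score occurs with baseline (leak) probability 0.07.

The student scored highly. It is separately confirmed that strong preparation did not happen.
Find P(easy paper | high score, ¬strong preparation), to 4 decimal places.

Under noisy-OR, P(high score | causes) = 1 − (1−0.07)·∏(1−qᵢ) over the active causes.
P(high score | ¬strong preparation) = 0.07·0.87 + 0.9535·0.13 = 0.060900 + 0.123955 = 0.184855
Of this, 0.123955 comes from 0.9535·0.13 (the easy paper=true cases).
Hence the posterior is 0.123955/0.184855 ≈ 0.6706.

P(easy paper | high score, ¬strong preparation) ≈ 0.6706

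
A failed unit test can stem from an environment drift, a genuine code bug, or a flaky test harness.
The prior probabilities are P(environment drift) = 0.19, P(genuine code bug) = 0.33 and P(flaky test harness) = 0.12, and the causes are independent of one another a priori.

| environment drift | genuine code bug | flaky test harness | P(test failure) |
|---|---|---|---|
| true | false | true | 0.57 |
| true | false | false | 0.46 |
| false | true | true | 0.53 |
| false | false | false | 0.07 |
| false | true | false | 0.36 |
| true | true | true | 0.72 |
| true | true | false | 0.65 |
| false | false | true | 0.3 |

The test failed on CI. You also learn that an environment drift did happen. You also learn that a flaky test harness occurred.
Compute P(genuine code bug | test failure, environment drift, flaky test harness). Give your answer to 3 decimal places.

P(genuine code bug | test failure, environment drift, flaky test harness) ≈ 0.384

Weight on genuine code bug=true, given the evidence: 0.72*0.33 = 0.237600
The normalizing constant is 0.57*0.67 + 0.72*0.33 = 0.619500
Posterior = 0.237600 / 0.619500 ≈ 0.384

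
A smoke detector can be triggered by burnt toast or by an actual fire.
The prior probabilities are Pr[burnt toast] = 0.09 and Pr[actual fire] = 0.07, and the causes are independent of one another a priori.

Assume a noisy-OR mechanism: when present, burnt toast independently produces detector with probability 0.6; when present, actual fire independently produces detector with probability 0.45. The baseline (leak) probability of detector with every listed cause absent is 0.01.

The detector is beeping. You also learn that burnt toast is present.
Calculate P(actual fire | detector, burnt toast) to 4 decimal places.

P(actual fire | detector, burnt toast) ≈ 0.0888

Under noisy-OR, P(detector | causes) = 1 − (1−0.01)·∏(1−qᵢ) over the active causes.
P(detector | burnt toast) = 0.604×0.93 + 0.7822×0.07 = 0.561720 + 0.054754 = 0.616474
Restricting to configurations with actual fire present: 0.7822×0.07 = 0.054754.
Hence the posterior is 0.054754/0.616474 ≈ 0.0888.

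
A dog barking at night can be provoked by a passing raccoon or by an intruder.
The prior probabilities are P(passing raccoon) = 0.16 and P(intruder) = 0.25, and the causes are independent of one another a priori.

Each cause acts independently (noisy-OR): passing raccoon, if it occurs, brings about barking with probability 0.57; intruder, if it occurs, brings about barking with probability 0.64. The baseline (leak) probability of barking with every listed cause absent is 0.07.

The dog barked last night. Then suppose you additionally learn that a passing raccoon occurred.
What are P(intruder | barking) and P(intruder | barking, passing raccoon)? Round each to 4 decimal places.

Under noisy-OR, P(barking | causes) = 1 − (1−0.07)·∏(1−qᵢ) over the active causes.
P(barking) = 0.07*0.84*0.75 + 0.6652*0.84*0.25 + 0.6001*0.16*0.75 + 0.856036*0.16*0.25 = 0.044100 + 0.139692 + 0.072012 + 0.034241 = 0.290045
Of this, 0.173933 comes from 0.139692 + 0.034241 (the intruder=true cases).
Hence the posterior is 0.173933/0.290045 ≈ 0.5997.

With the extra evidence:
Numerator (weight on configurations with intruder): 0.856036×0.25 = 0.214009
The normalizing constant is 0.6001×0.75 + 0.856036×0.25 = 0.664084
P(intruder | barking, passing raccoon) = 0.214009/0.664084 ≈ 0.3223

P(intruder | barking) ≈ 0.5997; P(intruder | barking, passing raccoon) ≈ 0.3223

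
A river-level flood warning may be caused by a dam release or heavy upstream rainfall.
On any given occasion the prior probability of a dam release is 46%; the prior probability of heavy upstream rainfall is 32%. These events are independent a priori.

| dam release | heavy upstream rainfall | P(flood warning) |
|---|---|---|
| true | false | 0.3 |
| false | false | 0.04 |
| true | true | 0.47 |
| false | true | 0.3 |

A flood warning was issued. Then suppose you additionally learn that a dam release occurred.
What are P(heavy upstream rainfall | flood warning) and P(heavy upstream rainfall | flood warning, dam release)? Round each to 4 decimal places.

Numerator (weight on configurations with heavy upstream rainfall): 0.051840 + 0.069184 = 0.121024
The normalizing constant is 0.04·0.54·0.68 + 0.3·0.54·0.32 + 0.3·0.46·0.68 + 0.47·0.46·0.32 = 0.229552
P(heavy upstream rainfall | flood warning) = 0.121024/0.229552 ≈ 0.5272

Now also conditioning on dam release=true:
For the numerator, keep only heavy upstream rainfall=true terms: 0.47·0.32 = 0.150400
Denominator P(flood warning | dam release): 0.3·0.68 + 0.47·0.32 = 0.354400
P(heavy upstream rainfall | flood warning, dam release) = 0.150400/0.354400 ≈ 0.4244

P(heavy upstream rainfall | flood warning) ≈ 0.5272; P(heavy upstream rainfall | flood warning, dam release) ≈ 0.4244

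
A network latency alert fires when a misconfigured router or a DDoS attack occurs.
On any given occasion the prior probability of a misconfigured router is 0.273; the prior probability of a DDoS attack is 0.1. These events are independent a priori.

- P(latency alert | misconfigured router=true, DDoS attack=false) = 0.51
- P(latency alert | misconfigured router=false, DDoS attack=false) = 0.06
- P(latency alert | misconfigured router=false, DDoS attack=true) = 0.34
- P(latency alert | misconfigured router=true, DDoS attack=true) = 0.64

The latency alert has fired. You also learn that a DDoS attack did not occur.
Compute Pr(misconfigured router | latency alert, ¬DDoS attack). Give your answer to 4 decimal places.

P(latency alert | ¬DDoS attack) = 0.06*0.727 + 0.51*0.273 = 0.043620 + 0.139230 = 0.182850
The misconfigured router-present share is 0.51*0.273 = 0.139230.
Hence the posterior is 0.139230/0.182850 ≈ 0.7614.

Pr(misconfigured router | latency alert, ¬DDoS attack) ≈ 0.7614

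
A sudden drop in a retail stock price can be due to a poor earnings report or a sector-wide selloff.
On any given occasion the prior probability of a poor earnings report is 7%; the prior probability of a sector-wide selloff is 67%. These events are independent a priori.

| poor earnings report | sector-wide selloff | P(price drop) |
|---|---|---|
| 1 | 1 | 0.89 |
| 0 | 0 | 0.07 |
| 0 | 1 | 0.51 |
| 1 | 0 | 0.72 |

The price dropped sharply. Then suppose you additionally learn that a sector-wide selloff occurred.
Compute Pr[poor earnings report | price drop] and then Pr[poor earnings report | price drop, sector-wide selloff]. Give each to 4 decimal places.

Pr[poor earnings report | price drop] ≈ 0.1468; Pr[poor earnings report | price drop, sector-wide selloff] ≈ 0.1161

Weight on poor earnings report=true, given the evidence: 0.016632 + 0.041741 = 0.058373
Normalizer over all consistent configurations: 0.07*0.93*0.33 + 0.51*0.93*0.67 + 0.72*0.07*0.33 + 0.89*0.07*0.67 = 0.397637
Posterior = 0.058373 / 0.397637 ≈ 0.1468

Now condition on the additional information:
Enumerate both values of poor earnings report and weight by the priors:
  P(price drop | sector-wide selloff) = 0.51*0.93 + 0.89*0.07
        = 0.474300 + 0.062300 = 0.536600
Keeping only the poor earnings report-present terms gives 0.062300, so
  P(poor earnings report | price drop, sector-wide selloff) = 0.062300 / 0.536600 ≈ 0.1161
— sector-wide selloff explains away the evidence for poor earnings report.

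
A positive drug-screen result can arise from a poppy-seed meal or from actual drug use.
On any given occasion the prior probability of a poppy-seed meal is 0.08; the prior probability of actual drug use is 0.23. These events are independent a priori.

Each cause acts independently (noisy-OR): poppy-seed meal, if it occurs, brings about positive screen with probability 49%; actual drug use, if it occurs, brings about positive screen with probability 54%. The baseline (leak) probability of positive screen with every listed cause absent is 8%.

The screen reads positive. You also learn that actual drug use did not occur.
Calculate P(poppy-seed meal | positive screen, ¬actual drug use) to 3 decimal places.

P(poppy-seed meal | positive screen, ¬actual drug use) ≈ 0.366

Under noisy-OR, P(positive screen | causes) = 1 − (1−0.08)·∏(1−qᵢ) over the active causes.
P(positive screen | ¬actual drug use) = 0.08×0.92 + 0.5308×0.08 = 0.073600 + 0.042464 = 0.116064
Restricting to configurations with poppy-seed meal present: 0.5308×0.08 = 0.042464.
So P(poppy-seed meal | positive screen, ¬actual drug use) = 0.042464/0.116064 ≈ 0.366.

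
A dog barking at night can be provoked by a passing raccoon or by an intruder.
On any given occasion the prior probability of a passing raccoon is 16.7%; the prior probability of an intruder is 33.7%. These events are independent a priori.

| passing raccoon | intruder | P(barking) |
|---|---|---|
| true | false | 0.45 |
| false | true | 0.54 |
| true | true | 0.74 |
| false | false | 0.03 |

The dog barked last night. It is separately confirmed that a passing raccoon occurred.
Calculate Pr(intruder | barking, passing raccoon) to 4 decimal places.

Pr(intruder | barking, passing raccoon) ≈ 0.4553

P(barking | passing raccoon) = 0.45·0.663 + 0.74·0.337 = 0.298350 + 0.249380 = 0.547730
Restricting to configurations with intruder present: 0.74·0.337 = 0.249380.
So P(intruder | barking, passing raccoon) = 0.249380/0.547730 ≈ 0.4553.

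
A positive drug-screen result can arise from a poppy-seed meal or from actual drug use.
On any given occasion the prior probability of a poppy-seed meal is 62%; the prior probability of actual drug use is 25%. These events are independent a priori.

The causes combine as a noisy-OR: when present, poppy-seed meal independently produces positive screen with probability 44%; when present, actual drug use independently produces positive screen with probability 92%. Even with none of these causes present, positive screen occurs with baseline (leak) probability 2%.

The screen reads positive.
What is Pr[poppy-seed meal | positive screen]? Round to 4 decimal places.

Under noisy-OR, P(positive screen | causes) = 1 − (1−0.02)·∏(1−qᵢ) over the active causes.
Weight on poppy-seed meal=true, given the evidence: 0.209808 + 0.148195 = 0.358003
Denominator P(positive screen): 0.02*0.38*0.75 + 0.9216*0.38*0.25 + 0.4512*0.62*0.75 + 0.956096*0.62*0.25 = 0.451255
Posterior = 0.358003 / 0.451255 ≈ 0.7933

Pr[poppy-seed meal | positive screen] ≈ 0.7933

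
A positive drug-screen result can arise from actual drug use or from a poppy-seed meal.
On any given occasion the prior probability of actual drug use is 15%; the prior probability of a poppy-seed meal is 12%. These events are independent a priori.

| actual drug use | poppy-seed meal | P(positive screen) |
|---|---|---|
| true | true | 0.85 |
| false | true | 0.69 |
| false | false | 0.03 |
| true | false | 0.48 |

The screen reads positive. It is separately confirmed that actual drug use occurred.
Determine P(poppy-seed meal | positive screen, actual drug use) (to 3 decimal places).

P(poppy-seed meal | positive screen, actual drug use) ≈ 0.195

Weight on poppy-seed meal=true, given the evidence: 0.85·0.12 = 0.102000
The normalizing constant is 0.48·0.88 + 0.85·0.12 = 0.524400
P(poppy-seed meal | positive screen, actual drug use) = 0.102000/0.524400 ≈ 0.195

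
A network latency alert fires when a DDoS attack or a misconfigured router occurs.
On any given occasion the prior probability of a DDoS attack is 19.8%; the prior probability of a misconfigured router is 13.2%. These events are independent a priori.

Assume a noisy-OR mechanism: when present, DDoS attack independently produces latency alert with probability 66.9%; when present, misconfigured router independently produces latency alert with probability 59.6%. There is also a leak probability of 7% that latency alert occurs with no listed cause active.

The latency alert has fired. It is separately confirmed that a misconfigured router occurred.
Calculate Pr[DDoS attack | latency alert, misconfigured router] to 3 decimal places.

Pr[DDoS attack | latency alert, misconfigured router] ≈ 0.257

Under noisy-OR, P(latency alert | causes) = 1 − (1−0.07)·∏(1−qᵢ) over the active causes.
For the numerator, keep only DDoS attack=true terms: 0.875637·0.198 = 0.173376
Denominator P(latency alert | misconfigured router): 0.62428·0.802 + 0.875637·0.198 = 0.674049
P(DDoS attack | latency alert, misconfigured router) = 0.173376/0.674049 ≈ 0.257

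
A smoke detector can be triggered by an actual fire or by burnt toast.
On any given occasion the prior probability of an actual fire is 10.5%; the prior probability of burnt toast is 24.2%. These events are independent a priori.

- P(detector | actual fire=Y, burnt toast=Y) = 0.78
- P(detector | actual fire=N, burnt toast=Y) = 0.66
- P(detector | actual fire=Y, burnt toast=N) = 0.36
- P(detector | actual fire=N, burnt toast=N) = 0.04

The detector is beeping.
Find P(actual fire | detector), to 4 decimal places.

By total probability over the 4 (actual fire, burnt toast) configurations:
  P(detector) = 0.04·0.895·0.758 + 0.66·0.895·0.242 + 0.36·0.105·0.758 + 0.78·0.105·0.242
        = 0.027136 + 0.142949 + 0.028652 + 0.019820 = 0.218557
The terms with actual fire present sum to 0.048472, so
  P(actual fire | detector) = 0.048472 / 0.218557 ≈ 0.2218

P(actual fire | detector) ≈ 0.2218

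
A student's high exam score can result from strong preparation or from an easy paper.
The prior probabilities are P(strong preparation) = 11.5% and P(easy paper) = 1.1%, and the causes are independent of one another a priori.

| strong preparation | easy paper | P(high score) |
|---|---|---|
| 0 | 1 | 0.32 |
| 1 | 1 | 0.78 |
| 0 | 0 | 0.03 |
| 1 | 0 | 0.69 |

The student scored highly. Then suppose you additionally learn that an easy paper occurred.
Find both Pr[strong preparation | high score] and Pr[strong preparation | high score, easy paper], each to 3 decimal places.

Pr[strong preparation | high score] ≈ 0.730; Pr[strong preparation | high score, easy paper] ≈ 0.241

P(high score) = 0.03×0.885×0.989 + 0.32×0.885×0.011 + 0.69×0.115×0.989 + 0.78×0.115×0.011 = 0.026258 + 0.003115 + 0.078477 + 0.000987 = 0.108837
Restricting to configurations with strong preparation present: 0.078477 + 0.000987 = 0.079464.
Hence the posterior is 0.079464/0.108837 ≈ 0.730.

Now also conditioning on easy paper=true:
P(high score | easy paper) = 0.32*0.885 + 0.78*0.115 = 0.283200 + 0.089700 = 0.372900
Of this, 0.089700 comes from 0.78*0.115 (the strong preparation=true cases).
So P(strong preparation | high score, easy paper) = 0.089700/0.372900 ≈ 0.241.
This is intercausal reasoning (explaining away): once easy paper accounts for the high score, strong preparation becomes less likely.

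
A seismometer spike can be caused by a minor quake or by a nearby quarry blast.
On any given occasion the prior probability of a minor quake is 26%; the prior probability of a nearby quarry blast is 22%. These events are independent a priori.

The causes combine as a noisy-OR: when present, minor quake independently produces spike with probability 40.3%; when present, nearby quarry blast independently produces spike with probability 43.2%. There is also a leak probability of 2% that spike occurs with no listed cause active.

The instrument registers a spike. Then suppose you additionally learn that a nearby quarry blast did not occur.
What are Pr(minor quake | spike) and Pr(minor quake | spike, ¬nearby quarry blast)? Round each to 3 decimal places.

Pr(minor quake | spike) ≈ 0.594; Pr(minor quake | spike, ¬nearby quarry blast) ≈ 0.879

Under noisy-OR, P(spike | causes) = 1 − (1−0.02)·∏(1−qᵢ) over the active causes.
Enumerate the 4 (minor quake, nearby quarry blast) configurations and weight by the priors:
  P(spike) = 0.02×0.74×0.78 + 0.44336×0.74×0.22 + 0.41494×0.26×0.78 + 0.667686×0.26×0.22
        = 0.011544 + 0.072179 + 0.084150 + 0.038192 = 0.206065
Configurations with minor quake contribute 0.122342, so
  P(minor quake | spike) = 0.122342 / 0.206065 ≈ 0.594

With the extra evidence:
For the numerator, keep only minor quake=true terms: 0.41494*0.26 = 0.107884
The normalizing constant is 0.02*0.74 + 0.41494*0.26 = 0.122684
Posterior = 0.107884 / 0.122684 ≈ 0.879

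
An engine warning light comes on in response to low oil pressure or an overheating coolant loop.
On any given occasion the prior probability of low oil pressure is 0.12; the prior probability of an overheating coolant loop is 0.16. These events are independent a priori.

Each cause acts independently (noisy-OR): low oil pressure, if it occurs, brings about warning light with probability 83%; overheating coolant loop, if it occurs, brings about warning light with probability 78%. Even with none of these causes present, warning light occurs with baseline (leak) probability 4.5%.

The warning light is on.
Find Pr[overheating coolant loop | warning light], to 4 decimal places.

Under noisy-OR, P(warning light | causes) = 1 − (1−0.045)·∏(1−qᵢ) over the active causes.
Enumerate the 4 (low oil pressure, overheating coolant loop) configurations and weight by the priors:
  P(warning light) = 0.045·0.88·0.84 + 0.7899·0.88·0.16 + 0.83765·0.12·0.84 + 0.964283·0.12·0.16
        = 0.033264 + 0.111218 + 0.084435 + 0.018514 = 0.247431
Keeping only the overheating coolant loop-present terms gives 0.129732, so
  P(overheating coolant loop | warning light) = 0.129732 / 0.247431 ≈ 0.5243

Pr[overheating coolant loop | warning light] ≈ 0.5243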